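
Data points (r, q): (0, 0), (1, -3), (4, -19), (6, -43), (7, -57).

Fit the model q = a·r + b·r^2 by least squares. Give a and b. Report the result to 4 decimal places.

The normal system XᵀX·[a, b]ᵀ = Xᵀq is [[102, 624]; [624, 3954]]·[a, b]ᵀ = [-736, -4648]ᵀ.
det = 102·3954 − 624² = 13932.
a = ((-736)·3954 − 624·(-4648))/13932 = -272/387; b = (102·(-4648) − 624·(-736))/13932 = -412/387.

a = -0.7028, b = -1.0646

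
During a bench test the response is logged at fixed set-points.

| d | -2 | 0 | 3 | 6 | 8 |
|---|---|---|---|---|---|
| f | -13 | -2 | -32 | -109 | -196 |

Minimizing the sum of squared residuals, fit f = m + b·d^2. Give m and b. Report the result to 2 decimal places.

With design matrix M, MᵀM = [[5, 113]; [113, 5489]] and Mᵀf = [-352, -16808]ᵀ.
det = 5·5489 − 113² = 14676.
m = ((-352)·5489 − 113·(-16808))/14676 = -8206/3669; b = (5·(-16808) − 113·(-352))/14676 = -11066/3669.

m = -2.24, b = -3.02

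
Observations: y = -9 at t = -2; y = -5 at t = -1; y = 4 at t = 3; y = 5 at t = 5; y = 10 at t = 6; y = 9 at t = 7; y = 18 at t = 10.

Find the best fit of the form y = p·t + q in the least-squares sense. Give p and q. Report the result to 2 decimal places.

p = 2.10, q = -3.82

Sums needed: Σt·t = 224, Σt = 28, Σ1 = 7.
Right-hand side: Σt·y = 363, Σy = 32.
MᵀM·[p, q]ᵀ = Mᵀy becomes [[224, 28]; [28, 7]]·[p, q]ᵀ = [363, 32]ᵀ.
Determinant 224·7 − 28² = 784.
p = (363·7 − 28·32)/784 = 235/112; q = (224·32 − 28·363)/784 = -107/28.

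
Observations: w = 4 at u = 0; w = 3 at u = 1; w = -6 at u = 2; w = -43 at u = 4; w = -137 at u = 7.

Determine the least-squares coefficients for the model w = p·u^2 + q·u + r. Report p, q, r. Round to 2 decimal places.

p = -2.88, q = -0.16, r = 4.99

Forming XᵀX = [[2674, 416, 70]; [416, 70, 14]; [70, 14, 5]] and Xᵀw = [-7422, -1140, -179]ᵀ gives XᵀX·[p, q, r]ᵀ = Xᵀw.
Solving the 3×3 system (Gaussian elimination) gives p = -412/143, q = -23/143, r = 713/143.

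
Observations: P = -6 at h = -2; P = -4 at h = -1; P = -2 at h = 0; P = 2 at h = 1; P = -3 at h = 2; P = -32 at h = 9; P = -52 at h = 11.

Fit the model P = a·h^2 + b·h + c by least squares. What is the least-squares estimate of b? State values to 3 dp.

Forming XᵀX = [[21236, 2060, 212]; [2060, 212, 20]; [212, 20, 7]] and XᵀP = [-8922, -848, -97]ᵀ gives XᵀX·[a, b, c]ᵀ = XᵀP.
Row-reducing yields a = -12065/22416, b = 30671/22416, c = -1369/934.

b = 1.368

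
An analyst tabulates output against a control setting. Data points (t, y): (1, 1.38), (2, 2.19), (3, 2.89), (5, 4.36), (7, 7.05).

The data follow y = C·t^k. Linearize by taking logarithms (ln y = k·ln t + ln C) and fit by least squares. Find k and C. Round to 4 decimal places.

k = 0.8093, C = 1.2880

Let Y = ln y. Fitting Y = k·ln t + ln C by least squares:
Over the data: Σln t = 5.3471, Σ(ln t)² = 8.0643, Σln y = 5.5927, Σln t·ln y = 7.8795.
Normal system: [[8.0643, 5.3471]; [5.3471, 5]]·[k, ln C]ᵀ = [7.8795, 5.5927]ᵀ.
Slope k = (n·Σln t·ln y − Σln t·Σln y)/(n·Σ(ln t)² − (Σln t)²) = (5·7.8795 − 5.3471·5.5927)/11.7297 = 0.80928; ln C = (Σln y − k·Σln t)/n = 0.25308, so C = exp(0.25308) = 1.28799.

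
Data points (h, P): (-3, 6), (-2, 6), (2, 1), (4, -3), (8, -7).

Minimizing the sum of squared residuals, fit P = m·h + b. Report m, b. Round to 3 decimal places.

The normal system XᵀX·[m, b]ᵀ = XᵀP is [[97, 9]; [9, 5]]·[m, b]ᵀ = [-96, 3]ᵀ.
det = 97·5 − 9² = 404.
m = ((-96)·5 − 9·3)/404 = -507/404; b = (97·3 − 9·(-96))/404 = 1155/404.

m = -1.255, b = 2.859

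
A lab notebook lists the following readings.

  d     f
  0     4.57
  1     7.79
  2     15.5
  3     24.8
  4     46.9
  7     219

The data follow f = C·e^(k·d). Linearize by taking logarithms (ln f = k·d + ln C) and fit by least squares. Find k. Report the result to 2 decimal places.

k = 0.56

Let Y = ln f. Fitting Y = k·d + ln C by least squares:
AᵀA = [[79.0000, 17.0000]; [17.0000, 6]], rhs = [70.2826, 18.7611]ᵀ  (here Σd = 17.0000, Σ(d)² = 79.0000, Σln f = 18.7611, Σd·ln f = 70.2826).
Δ = 79.0000·6 − (17.0000)² = 185.0000; k = (70.2826·6 − 17.0000·18.7611)/185.0000 = 0.55544, ln C = (79.0000·18.7611 − 17.0000·70.2826)/185.0000 = 1.55311.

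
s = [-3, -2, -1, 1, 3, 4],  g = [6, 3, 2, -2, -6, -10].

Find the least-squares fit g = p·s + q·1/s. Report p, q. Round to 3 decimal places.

p = -2.233, q = 0.551

Setting ∂/∂p … = 0 gives: 40·p + 6·q = -86;  6·p + (365/144)·q = -12.
det = 40·(365/144) − 6² = 1177/18.
p = ((-86)·(365/144) − 6·(-12))/(1177/18) = -10511/4708; q = (40·(-12) − 6·(-86))/(1177/18) = 648/1177.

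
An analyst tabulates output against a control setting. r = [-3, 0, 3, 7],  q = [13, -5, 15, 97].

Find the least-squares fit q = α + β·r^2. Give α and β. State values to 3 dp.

α = -4.820, β = 2.079

Normal-equation sums: Σ1 = 4, Σr^2 = 67, Σr^2·r^2 = 2563.
Right-hand side: Σq = 120, Σr^2·q = 5005.
Δ = 4·2563 − 67² = 5763.
α = (120·2563 − 67·5005)/5763 = -27775/5763; β = (4·5005 − 67·120)/5763 = 11980/5763.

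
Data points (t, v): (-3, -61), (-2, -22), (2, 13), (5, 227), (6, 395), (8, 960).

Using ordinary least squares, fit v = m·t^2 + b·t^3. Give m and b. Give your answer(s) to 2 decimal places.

XᵀX·[m, b]ᵀ = Xᵀv reads: 6130·m + 43426·b = 80750;  43426·m + 325282·b = 607142.
Determinant 6130·325282 − 43426² = 108161184.
m = (80750·325282 − 43426·607142)/108161184 = -2067229/2253358; b = (6130·607142 − 43426·80750)/108161184 = 4481895/2253358.

m = -0.92, b = 1.99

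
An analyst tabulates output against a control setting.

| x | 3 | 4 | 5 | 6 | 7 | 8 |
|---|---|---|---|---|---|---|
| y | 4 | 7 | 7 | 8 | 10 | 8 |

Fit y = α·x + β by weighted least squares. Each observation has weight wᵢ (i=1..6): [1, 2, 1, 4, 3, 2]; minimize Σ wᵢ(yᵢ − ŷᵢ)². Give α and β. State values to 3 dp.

α = 0.793, β = 3.229

The normal equations are: 485·α + 77·β = 633;  77·α + 13·β = 103.
Δ = 485·13 − 77² = 376.
α = (633·13 − 77·103)/376 = 149/188; β = (485·103 − 77·633)/376 = 607/188.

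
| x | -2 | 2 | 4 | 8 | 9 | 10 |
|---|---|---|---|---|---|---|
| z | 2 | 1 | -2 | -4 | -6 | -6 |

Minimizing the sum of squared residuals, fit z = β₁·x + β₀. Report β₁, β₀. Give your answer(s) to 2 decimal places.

β₁ = -0.72, β₀ = 1.23

Setting ∂/∂β₁ … = 0 gives: 269·β₁ + 31·β₀ = -156;  31·β₁ + 6·β₀ = -15.
(Σx·x = 269, Σx = 31, Σ1 = 6, Σx·z = -156, Σz = -15.)
Eliminating β₀: 6·(row 1) − 31·(row 2) gives 653·β₁ = 6·(-156) − 31·(-15) = -471, so β₁ = -471/653.
Then β₀ = ((-15) − 31·(-471/653))/6 = 801/653.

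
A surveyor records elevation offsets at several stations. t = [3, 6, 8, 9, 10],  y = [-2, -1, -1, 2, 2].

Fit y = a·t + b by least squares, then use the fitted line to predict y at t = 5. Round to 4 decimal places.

ŷ = -1.2857

Forming MᵀM = [[290, 36]; [36, 5]] and Mᵀy = [18, 0]ᵀ gives MᵀM·[a, b]ᵀ = Mᵀy.
Eliminating b: 5·(row 1) − 36·(row 2) gives 154·a = 5·18 − 36·0 = 90, so a = 45/77.
Then b = (0 − 36·(45/77))/5 = -324/77.
At t = 5: ŷ = (45/77)·(5) + (-324/77)·(1) = -9/7.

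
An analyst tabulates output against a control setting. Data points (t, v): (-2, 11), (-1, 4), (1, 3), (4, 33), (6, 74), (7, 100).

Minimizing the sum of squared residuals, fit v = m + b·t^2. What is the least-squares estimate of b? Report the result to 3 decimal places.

From the data, Σ1 = 6, Σt^2 = 107, Σt^2·t^2 = 3971.
And Σv = 225, Σt^2·v = 8143.
AᵀA·[m, b]ᵀ = Aᵀv becomes [[6, 107]; [107, 3971]]·[m, b]ᵀ = [225, 8143]ᵀ.
Δ = 6·3971 − 107² = 12377.
m = (225·3971 − 107·8143)/12377 = 22174/12377; b = (6·8143 − 107·225)/12377 = 24783/12377.

b = 2.002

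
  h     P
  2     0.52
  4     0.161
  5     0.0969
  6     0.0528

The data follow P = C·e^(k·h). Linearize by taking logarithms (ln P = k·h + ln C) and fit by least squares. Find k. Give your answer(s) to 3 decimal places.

Taking logs, ln P = k·h + ln C, so regress ln P on h.
Σh = 17.0000, Σ(h)² = 81.0000, Σln P = -7.7556, Σh·ln P = -37.9311.
Equations: 81.0000·k + 17.0000·ln C = -37.9311;  17.0000·k + 4·ln C = -7.7556.
Solving (det = 35.0000): k = -0.56798, ln C = 0.47501.

k = -0.568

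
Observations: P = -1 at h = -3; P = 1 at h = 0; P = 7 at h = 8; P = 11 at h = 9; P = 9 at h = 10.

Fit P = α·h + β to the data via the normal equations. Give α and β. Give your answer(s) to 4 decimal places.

Sums needed: Σh·h = 254, Σh = 24, Σ1 = 5.
For MᵀP: Σh·P = 248, ΣP = 27.
Normal equations: [[254, 24]; [24, 5]]·[α, β]ᵀ = [248, 27]ᵀ.
Determinant 254·5 − 24² = 694.
α = (248·5 − 24·27)/694 = 296/347; β = (254·27 − 24·248)/694 = 453/347.

α = 0.8530, β = 1.3055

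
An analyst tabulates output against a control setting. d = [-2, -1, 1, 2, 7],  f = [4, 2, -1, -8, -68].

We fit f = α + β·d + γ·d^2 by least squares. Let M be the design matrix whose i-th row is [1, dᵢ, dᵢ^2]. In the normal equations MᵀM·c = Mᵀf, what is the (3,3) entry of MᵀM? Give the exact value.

Row 3 ↔ basis d^2, column 3 ↔ basis d^2, so (MᵀM)_{3,3} = Σᵢ (d^2)·(d^2) = (4)·(4) + (1)·(1) + (1)·(1) + (4)·(4) + (49)·(49) = 2435.

2435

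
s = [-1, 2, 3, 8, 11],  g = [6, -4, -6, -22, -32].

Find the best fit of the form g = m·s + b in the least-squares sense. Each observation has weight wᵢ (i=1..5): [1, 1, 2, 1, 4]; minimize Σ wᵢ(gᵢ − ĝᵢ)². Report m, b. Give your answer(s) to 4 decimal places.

MᵀWM·[m, b]ᵀ = MᵀWg reads: 571·m + 59·b = -1634;  59·m + 9·b = -160.
det = 571·9 − 59² = 1658.
m = ((-1634)·9 − 59·(-160))/1658 = -2633/829; b = (571·(-160) − 59·(-1634))/1658 = 2523/829.

m = -3.1761, b = 3.0434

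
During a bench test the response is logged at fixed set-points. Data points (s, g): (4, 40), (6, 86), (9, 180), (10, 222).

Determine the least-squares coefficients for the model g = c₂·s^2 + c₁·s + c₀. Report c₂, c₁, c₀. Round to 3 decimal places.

c₂ = 1.932, c₁ = 3.085, c₀ = -2.915

Normal-equation sums: Σs^2·s^2 = 18113, Σs^2·s = 2009, Σs^2 = 233, Σs·s = 233, Σs = 29, Σ1 = 4.
Right-hand side: Σs^2·g = 40516, Σs·g = 4516, Σg = 528.
So XᵀX·[c₂, c₁, c₀]ᵀ = Xᵀg: [[18113, 2009, 233]; [2009, 233, 29]; [233, 29, 4]]·[c₂, c₁, c₀]ᵀ = [40516, 4516, 528]ᵀ.
Inverting the 3×3 Gram matrix, [c₂, c₁, c₀]ᵀ = [114/59, 182/59, -172/59]ᵀ.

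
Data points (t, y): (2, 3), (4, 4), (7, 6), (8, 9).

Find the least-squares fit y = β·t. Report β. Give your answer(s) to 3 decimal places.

The normal system MᵀM·[β]ᵀ = Mᵀy is [[133]]·[β]ᵀ = [136]ᵀ.
β = 136/133 = 1.02256.

β = 1.023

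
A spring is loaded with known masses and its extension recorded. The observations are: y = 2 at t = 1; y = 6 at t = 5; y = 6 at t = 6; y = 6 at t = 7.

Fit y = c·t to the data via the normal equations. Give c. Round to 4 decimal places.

c = 0.9910

Sums needed: Σt·t = 111.
For Mᵀy: Σt·y = 110.
MᵀM·[c]ᵀ = Mᵀy becomes [[111]]·[c]ᵀ = [110]ᵀ.
c = 110/111 = 0.990991.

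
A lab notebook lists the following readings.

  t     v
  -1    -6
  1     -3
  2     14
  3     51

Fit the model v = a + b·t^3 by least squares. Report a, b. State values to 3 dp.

Setting ∂/∂a … = 0 gives: 4·a + 35·b = 56;  35·a + 795·b = 1492.
Δ = 4·795 − 35² = 1955.
a = (56·795 − 35·1492)/1955 = -1540/391; b = (4·1492 − 35·56)/1955 = 4008/1955.

a = -3.939, b = 2.050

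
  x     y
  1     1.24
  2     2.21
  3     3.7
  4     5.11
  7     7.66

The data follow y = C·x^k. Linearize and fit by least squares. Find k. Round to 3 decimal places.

Let Y = ln y. Fitting Y = k·ln x + ln C by least squares:
XᵀX = [[7.3958, 5.1240]; [5.1240, 5]], rhs = [8.2102, 5.9836]ᵀ  (here Σln x = 5.1240, Σ(ln x)² = 7.3958, Σln y = 5.9836, Σln x·ln y = 8.2102).
Slope k = (n·Σln x·ln y − Σln x·Σln y)/(n·Σ(ln x)² − (Σln x)²) = (5·8.2102 − 5.1240·5.9836)/10.7239 = 0.96897; ln C = (Σln y − k·Σln x)/n = 0.20373.

k = 0.969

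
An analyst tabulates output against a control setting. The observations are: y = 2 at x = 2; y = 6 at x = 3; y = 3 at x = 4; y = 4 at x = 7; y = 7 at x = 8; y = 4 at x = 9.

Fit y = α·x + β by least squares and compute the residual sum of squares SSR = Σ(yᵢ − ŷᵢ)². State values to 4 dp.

SSR = 14.4177

With design matrix A, AᵀA = [[223, 33]; [33, 6]] and Aᵀy = [154, 26]ᵀ.
Determinant 223·6 − 33² = 249.
α = (154·6 − 33·26)/249 = 22/83; β = (223·26 − 33·154)/249 = 716/249.
Residuals: -350/249, 580/249, -233/249, -182/249, 499/249, -314/249; SSR = 3590/249.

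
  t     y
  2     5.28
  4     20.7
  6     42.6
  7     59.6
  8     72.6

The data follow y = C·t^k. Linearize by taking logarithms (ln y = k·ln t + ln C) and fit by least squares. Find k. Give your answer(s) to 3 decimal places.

Let Y = ln y. Fitting Y = k·ln t + ln C by least squares:
Σln t = 7.8966, Σ(ln t)² = 13.7233, Σln y = 16.8185, Σln t·ln y = 28.9410.
Equations: 13.7233·k + 7.8966·ln C = 28.9410;  7.8966·k + 5·ln C = 16.8185.
Solving (det = 6.2610): k = 1.90008, ln C = 0.36290.

k = 1.900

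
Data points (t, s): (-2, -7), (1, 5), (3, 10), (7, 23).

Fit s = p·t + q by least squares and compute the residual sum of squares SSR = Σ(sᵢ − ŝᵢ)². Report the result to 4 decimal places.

Setting ∂/∂p … = 0 gives: 63·p + 9·q = 210;  9·p + 4·q = 31.
(Σt·t = 63, Σt = 9, Σ1 = 4, Σt·s = 210, Σs = 31.)
Δ = 63·4 − 9² = 171.
p = (210·4 − 9·31)/171 = 187/57; q = (63·31 − 9·210)/171 = 7/19.
Residuals: -46/57, 77/57, -4/19, -1/3; SSR = 50/19.

SSR = 2.6316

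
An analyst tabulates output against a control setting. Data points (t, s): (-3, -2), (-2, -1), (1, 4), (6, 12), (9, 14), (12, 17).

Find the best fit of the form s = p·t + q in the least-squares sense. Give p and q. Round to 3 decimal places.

MᵀM·[p, q]ᵀ = Mᵀs reads: 275·p + 23·q = 414;  23·p + 6·q = 44.
(Σt·t = 275, Σt = 23, Σ1 = 6, Σt·s = 414, Σs = 44.)
det = 275·6 − 23² = 1121.
p = (414·6 − 23·44)/1121 = 1472/1121; q = (275·44 − 23·414)/1121 = 2578/1121.

p = 1.313, q = 2.300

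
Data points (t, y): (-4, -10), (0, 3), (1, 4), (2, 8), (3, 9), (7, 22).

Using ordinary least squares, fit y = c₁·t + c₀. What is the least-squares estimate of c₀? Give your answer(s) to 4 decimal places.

c₀ = 1.7176

From the data, Σt·t = 79, Σt = 9, Σ1 = 6.
Moment sums: Σt·y = 241, Σy = 36.
Normal equations: [[79, 9]; [9, 6]]·[c₁, c₀]ᵀ = [241, 36]ᵀ.
Δ = 79·6 − 9² = 393.
c₁ = (241·6 − 9·36)/393 = 374/131; c₀ = (79·36 − 9·241)/393 = 225/131.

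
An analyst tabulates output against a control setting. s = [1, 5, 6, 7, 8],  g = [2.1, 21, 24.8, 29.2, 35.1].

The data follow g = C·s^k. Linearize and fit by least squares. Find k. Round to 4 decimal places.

Linearized form: ln g = k·ln s + ln C. From the 5 transformed points,
Sums: Σln s = 7.4265, Σ(ln s)² = 13.9113, Σln g = 13.9297, Σln s·ln g = 24.6179.
Normal system: [[13.9113, 7.4265]; [7.4265, 5]]·[k, ln C]ᵀ = [24.6179, 13.9297]ᵀ.
Δ = 13.9113·5 − (7.4265)² = 14.4030; k = (24.6179·5 − 7.4265·13.9297)/14.4030 = 1.36362, ln C = (13.9113·13.9297 − 7.4265·24.6179)/14.4030 = 0.76054.

k = 1.3636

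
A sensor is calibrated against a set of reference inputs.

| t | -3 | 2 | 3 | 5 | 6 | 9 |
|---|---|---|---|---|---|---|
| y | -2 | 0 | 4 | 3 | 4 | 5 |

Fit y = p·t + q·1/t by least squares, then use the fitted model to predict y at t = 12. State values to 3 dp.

ŷ = 7.367

MᵀM·[p, q]ᵀ = Mᵀy reads: 164·p + 6·q = 102;  6·p + (2237/4050)·q = 172/45.
(Σt·t = 164, Σt·1/t = 6, Σ1/t·1/t = 2237/4050, Σt·y = 102, Σ1/t·y = 172/45.)
Eliminating q: (2237/4050)·(row 1) − 6·(row 2) gives (110534/2025)·p = (2237/4050)·102 − 6·(172/45) = 22549/675, so p = 67647/110534.
Then q = ((172/45) − 6·(67647/110534))/(2237/4050) = 15030/55267.
At t = 12: ŷ = (67647/110534)·(12) + (15030/55267)·(1/12) = 814269/110534.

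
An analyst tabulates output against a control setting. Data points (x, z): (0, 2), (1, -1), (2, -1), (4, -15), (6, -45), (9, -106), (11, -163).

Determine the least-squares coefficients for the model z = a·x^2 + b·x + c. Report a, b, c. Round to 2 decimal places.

Setting ∂/∂a … = 0 gives: 22771·a + 2349·b + 259·c = -30174;  2349·a + 259·b + 33·c = -3080;  259·a + 33·b + 7·c = -329.
(Σx^2·x^2 = 22771, Σx^2·x = 2349, Σx^2 = 259, Σx·x = 259, Σx = 33, Σ1 = 7, Σx^2·z = -30174, Σx·z = -3080, Σz = -329.)
Row-reducing yields a = -239935/160356, b = 11723/7636, c = 90143/80178.

a = -1.50, b = 1.54, c = 1.12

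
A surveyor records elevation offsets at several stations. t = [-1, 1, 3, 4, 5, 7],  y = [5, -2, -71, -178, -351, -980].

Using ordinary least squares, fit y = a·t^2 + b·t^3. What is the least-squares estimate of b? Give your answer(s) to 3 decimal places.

Normal-equation sums: Σt^2·t^2 = 3365, Σt^2·t^3 = 21199, Σt^3·t^3 = 138101.
For Xᵀy: Σt^2·y = -60279, Σt^3·y = -393331.
XᵀX·[a, b]ᵀ = Xᵀy becomes [[3365, 21199]; [21199, 138101]]·[a, b]ᵀ = [-60279, -393331]ᵀ.
Δ = 3365·138101 − 21199² = 15312264.
a = ((-60279)·138101 − 21199·(-393331))/15312264 = 6816845/7656132; b = (3365·(-393331) − 21199·(-60279))/15312264 = -22852147/7656132.

b = -2.985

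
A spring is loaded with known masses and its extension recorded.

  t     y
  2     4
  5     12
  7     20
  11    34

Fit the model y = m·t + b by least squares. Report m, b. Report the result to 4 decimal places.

The normal equations are: 199·m + 25·b = 582;  25·m + 4·b = 70.
Eliminating b: 4·(row 1) − 25·(row 2) gives 171·m = 4·582 − 25·70 = 578, so m = 578/171.
Then b = (70 − 25·(578/171))/4 = -620/171.

m = 3.3801, b = -3.6257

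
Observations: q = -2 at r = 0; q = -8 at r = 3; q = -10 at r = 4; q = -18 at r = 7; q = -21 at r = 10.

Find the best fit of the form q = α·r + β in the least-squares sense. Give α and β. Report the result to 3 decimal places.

α = -1.986, β = -2.265

From the data, Σr·r = 174, Σr = 24, Σ1 = 5.
Moment sums: Σr·q = -400, Σq = -59.
AᵀA·[α, β]ᵀ = Aᵀq becomes [[174, 24]; [24, 5]]·[α, β]ᵀ = [-400, -59]ᵀ.
det = 174·5 − 24² = 294.
α = ((-400)·5 − 24·(-59))/294 = -292/147; β = (174·(-59) − 24·(-400))/294 = -111/49.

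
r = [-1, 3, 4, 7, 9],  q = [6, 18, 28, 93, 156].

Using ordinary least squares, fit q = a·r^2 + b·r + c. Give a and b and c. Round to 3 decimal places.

Setting ∂/∂a … = 0 gives: 9300·a + 1162·b + 156·c = 17809;  1162·a + 156·b + 22·c = 2215;  156·a + 22·b + 5·c = 301.
(Σr^2·r^2 = 9300, Σr^2·r = 1162, Σr^2 = 156, Σr·r = 156, Σr = 22, Σ1 = 5, Σr^2·q = 17809, Σr·q = 2215, Σq = 301.)
Solving the 3×3 system (Gaussian elimination) gives a = 186911/90566, b = -139135/90566, c = 116322/45283.

a = 2.064, b = -1.536, c = 2.569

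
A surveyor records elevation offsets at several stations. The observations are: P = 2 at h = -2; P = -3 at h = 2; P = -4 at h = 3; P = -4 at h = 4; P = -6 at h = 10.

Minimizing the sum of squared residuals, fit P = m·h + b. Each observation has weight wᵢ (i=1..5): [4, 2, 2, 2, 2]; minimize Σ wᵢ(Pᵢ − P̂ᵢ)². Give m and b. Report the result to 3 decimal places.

Setting ∂/∂m … = 0 gives: 274·m + 30·b = -204;  30·m + 12·b = -26.
(Σwᵢ·h·h = 274, Σwᵢ·h = 30, Σwᵢ·1 = 12, Σwᵢ·h·P = -204, Σwᵢ·P = -26.)
det = 274·12 − 30² = 2388.
m = ((-204)·12 − 30·(-26))/2388 = -139/199; b = (274·(-26) − 30·(-204))/2388 = -251/597.

m = -0.698, b = -0.420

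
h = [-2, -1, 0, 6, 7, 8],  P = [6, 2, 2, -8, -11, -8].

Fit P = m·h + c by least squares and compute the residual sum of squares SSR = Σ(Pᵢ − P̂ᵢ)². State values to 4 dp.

SSR = 13.7933

Normal-equation sums: Σh·h = 154, Σh = 18, Σ1 = 6.
Moment sums: Σh·P = -203, ΣP = -17.
Δ = 154·6 − 18² = 600.
m = ((-203)·6 − 18·(-17))/600 = -38/25; c = (154·(-17) − 18·(-203))/600 = 259/150.
Residuals: 37/30, -187/150, 41/150, -91/150, -313/150, 73/30; SSR = 2069/150.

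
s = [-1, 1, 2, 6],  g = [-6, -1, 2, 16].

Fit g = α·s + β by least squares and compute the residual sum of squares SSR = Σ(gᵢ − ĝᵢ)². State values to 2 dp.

SSR = 1.79

Sums needed: Σs·s = 42, Σs = 8, Σ1 = 4.
Right-hand side: Σs·g = 105, Σg = 11.
Eliminating β: 4·(row 1) − 8·(row 2) gives 104·α = 4·105 − 8·11 = 332, so α = 83/26.
Then β = (11 − 8·(83/26))/4 = -189/52.
Residuals: 43/52, -29/52, -3/4, 25/52; SSR = 93/52.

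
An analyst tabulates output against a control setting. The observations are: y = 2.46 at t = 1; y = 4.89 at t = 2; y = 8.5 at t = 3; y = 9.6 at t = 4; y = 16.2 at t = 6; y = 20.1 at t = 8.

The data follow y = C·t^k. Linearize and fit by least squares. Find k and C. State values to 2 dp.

k = 1.02, C = 2.49

Let Y = ln y. Fitting Y = k·ln t + ln C by least squares:
AᵀA = [[11.1437, 7.0493]; [7.0493, 6]], rhs = [17.8166, 12.6749]ᵀ  (here Σln t = 7.0493, Σ(ln t)² = 11.1437, Σln y = 12.6749, Σln t·ln y = 17.8166).
Δ = 11.1437·6 − (7.0493)² = 17.1702; k = (17.8166·6 − 7.0493·12.6749)/17.1702 = 1.02218, ln C = (11.1437·12.6749 − 7.0493·17.8166)/17.1702 = 0.91155, so C = exp(0.91155) = 2.48817.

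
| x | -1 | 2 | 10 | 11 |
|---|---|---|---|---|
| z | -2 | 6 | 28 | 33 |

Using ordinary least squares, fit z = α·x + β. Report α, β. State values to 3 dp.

α = 2.852, β = 0.562

Sums needed: Σx·x = 226, Σx = 22, Σ1 = 4.
Moment sums: Σx·z = 657, Σz = 65.
Normal equations: [[226, 22]; [22, 4]]·[α, β]ᵀ = [657, 65]ᵀ.
Eliminating β: 4·(row 1) − 22·(row 2) gives 420·α = 4·657 − 22·65 = 1198, so α = 599/210.
Then β = (65 − 22·(599/210))/4 = 59/105.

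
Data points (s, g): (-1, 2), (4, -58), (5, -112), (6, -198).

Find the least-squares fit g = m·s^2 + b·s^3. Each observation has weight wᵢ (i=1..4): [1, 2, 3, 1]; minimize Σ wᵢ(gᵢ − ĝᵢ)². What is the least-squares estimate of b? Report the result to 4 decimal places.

b = -0.9604

With design matrix X, XᵀWX = [[3684, 19198]; [19198, 101724]] and XᵀWg = [-17382, -92194]ᵀ.
Determinant 3684·101724 − 19198² = 6188012.
m = ((-17382)·101724 − 19198·(-92194))/6188012 = 443461/1547003; b = (3684·(-92194) − 19198·(-17382))/6188012 = -1485765/1547003.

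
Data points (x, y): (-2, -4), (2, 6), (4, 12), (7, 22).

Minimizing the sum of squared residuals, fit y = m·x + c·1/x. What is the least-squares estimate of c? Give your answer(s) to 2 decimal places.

c = -2.81

With design matrix A, AᵀA = [[73, 4]; [4, 457/784]] and Aᵀy = [222, 78/7]ᵀ.
det = 73·(457/784) − 4² = 20817/784.
m = (222·(457/784) − 4·(78/7))/(20817/784) = 7390/2313; c = (73·(78/7) − 4·222)/(20817/784) = -6496/2313.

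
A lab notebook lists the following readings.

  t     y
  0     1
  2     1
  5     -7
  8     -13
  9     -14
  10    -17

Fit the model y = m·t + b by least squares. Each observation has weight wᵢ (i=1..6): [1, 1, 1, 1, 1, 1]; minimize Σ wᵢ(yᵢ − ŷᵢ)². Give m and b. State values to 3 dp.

Setting ∂/∂m … = 0 gives: 274·m + 34·b = -433;  34·m + 6·b = -49.
(Σwᵢ·t·t = 274, Σwᵢ·t = 34, Σwᵢ·1 = 6, Σwᵢ·t·y = -433, Σwᵢ·y = -49.)
Eliminating b: 6·(row 1) − 34·(row 2) gives 488·m = 6·(-433) − 34·(-49) = -932, so m = -233/122.
Then b = ((-49) − 34·(-233/122))/6 = 162/61.

m = -1.910, b = 2.656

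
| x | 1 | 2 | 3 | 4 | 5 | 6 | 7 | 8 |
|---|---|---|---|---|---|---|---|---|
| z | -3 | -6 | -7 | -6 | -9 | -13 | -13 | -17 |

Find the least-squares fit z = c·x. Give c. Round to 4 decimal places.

The normal system AᵀA·[c]ᵀ = Aᵀz is [[204]]·[c]ᵀ = [-410]ᵀ.
Hence c = -410 / 204 ≈ -2.0098.

c = -2.0098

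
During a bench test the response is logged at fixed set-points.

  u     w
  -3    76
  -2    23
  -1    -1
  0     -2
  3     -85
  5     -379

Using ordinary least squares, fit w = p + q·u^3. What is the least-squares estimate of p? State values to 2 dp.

Entries of AᵀA: Σ1 = 6, Σu^3 = 116, Σu^3·u^3 = 17148.
And Σw = -368, Σu^3·w = -51905.
Δ = 6·17148 − 116² = 89432.
p = ((-368)·17148 − 116·(-51905))/89432 = -72371/22358; q = (6·(-51905) − 116·(-368))/89432 = -134371/44716.

p = -3.24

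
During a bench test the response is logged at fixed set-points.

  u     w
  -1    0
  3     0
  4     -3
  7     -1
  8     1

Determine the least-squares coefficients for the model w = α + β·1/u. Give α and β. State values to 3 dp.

Setting ∂/∂α … = 0 gives: 5·α + (-25/168)·β = -3;  (-25/168)·α + (34141/28224)·β = -43/56.
(Σ1 = 5, Σ1/u = -25/168, Σ1/u·1/u = 34141/28224, Σw = -3, Σ1/u·w = -43/56.)
Eliminating β: (34141/28224)·(row 1) − (-25/168)·(row 2) gives (5315/882)·α = (34141/28224)·(-3) − (-25/168)·(-43/56) = -2201/588, so α = -6603/10630.
Then β = ((-43/56) − (-25/168)·(-6603/10630))/(34141/28224) = -756/1063.

α = -0.621, β = -0.711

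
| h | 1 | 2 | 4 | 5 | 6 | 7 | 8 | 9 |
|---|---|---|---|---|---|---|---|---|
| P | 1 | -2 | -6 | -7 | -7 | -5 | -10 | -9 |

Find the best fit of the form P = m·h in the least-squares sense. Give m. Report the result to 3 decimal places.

Normal-equation sums: Σh·h = 276.
And Σh·P = -300.
So XᵀX·[m]ᵀ = XᵀP: [[276]]·[m]ᵀ = [-300]ᵀ.
m = (-300)/276 = -1.08696.

m = -1.087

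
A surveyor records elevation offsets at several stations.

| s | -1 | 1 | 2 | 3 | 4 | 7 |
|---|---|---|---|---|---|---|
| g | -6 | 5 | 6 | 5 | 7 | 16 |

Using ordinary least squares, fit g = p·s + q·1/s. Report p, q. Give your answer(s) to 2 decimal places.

p = 1.99, q = 3.19

The normal system XᵀX·[p, q]ᵀ = Xᵀg is [[80, 6]; [6, 17245/7056]]·[p, q]ᵀ = [178, 1655/84]ᵀ.
Δ = 80·(17245/7056) − 6² = 70349/441.
p = (178·(17245/7056) − 6·(1655/84))/(70349/441) = 1117745/562792; q = (80·(1655/84) − 6·178)/(70349/441) = 224112/70349.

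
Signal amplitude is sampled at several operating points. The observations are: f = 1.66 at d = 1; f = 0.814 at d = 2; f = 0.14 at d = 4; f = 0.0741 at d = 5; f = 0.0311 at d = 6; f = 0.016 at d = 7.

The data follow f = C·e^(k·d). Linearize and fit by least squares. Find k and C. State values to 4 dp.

k = -0.7856, C = 3.6483

With ln fᵢ as the transformed response and dᵢ as the regressor:
XᵀX = [[131.0000, 25.0000]; [25.0000, 6]], rhs = [-70.5504, -11.8731]ᵀ  (here Σd = 25.0000, Σ(d)² = 131.0000, Σln f = -11.8731, Σd·ln f = -70.5504).
Solving (det = 161.0000): k = -0.78555, ln C = 1.29427, so C = exp(1.29427) = 3.64833.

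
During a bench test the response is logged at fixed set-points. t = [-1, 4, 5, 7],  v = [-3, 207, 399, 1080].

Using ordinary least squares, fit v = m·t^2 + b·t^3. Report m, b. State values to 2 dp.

The normal equations are: 3283·m + 20955·b = 66204;  20955·m + 137371·b = 433566.
det = 3283·137371 − 20955² = 11876968.
m = (66204·137371 − 20955·433566)/11876968 = 4567077/5938484; b = (3283·433566 − 20955·66204)/11876968 = 18046179/5938484.

m = 0.77, b = 3.04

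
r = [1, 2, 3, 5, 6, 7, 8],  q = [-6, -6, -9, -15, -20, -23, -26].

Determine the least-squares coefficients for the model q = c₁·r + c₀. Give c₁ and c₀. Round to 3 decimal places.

The normal system MᵀM·[c₁, c₀]ᵀ = Mᵀq is [[188, 32]; [32, 7]]·[c₁, c₀]ᵀ = [-609, -105]ᵀ.
Δ = 188·7 − 32² = 292.
c₁ = ((-609)·7 − 32·(-105))/292 = -903/292; c₀ = (188·(-105) − 32·(-609))/292 = -63/73.

c₁ = -3.092, c₀ = -0.863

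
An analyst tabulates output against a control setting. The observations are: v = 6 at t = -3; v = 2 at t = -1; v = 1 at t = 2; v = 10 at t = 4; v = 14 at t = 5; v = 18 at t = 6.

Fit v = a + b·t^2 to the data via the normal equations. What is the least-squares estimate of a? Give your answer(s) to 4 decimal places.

a = 0.9661

Forming MᵀM = [[6, 91]; [91, 2275]] and Mᵀv = [51, 1218]ᵀ gives MᵀM·[a, b]ᵀ = Mᵀv.
Δ = 6·2275 − 91² = 5369.
a = (51·2275 − 91·1218)/5369 = 57/59; b = (6·1218 − 91·51)/5369 = 381/767.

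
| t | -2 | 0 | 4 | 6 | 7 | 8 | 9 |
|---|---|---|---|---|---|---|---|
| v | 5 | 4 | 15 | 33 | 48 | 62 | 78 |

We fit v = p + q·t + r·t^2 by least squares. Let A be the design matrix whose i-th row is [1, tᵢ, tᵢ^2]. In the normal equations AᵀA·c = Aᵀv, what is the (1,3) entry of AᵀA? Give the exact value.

250

Row 1 ↔ basis 1, column 3 ↔ basis t^2, so (AᵀA)_{1,3} = Σᵢ t^2 = (1)·(4) + (1)·(0) + (1)·(16) + (1)·(36) + (1)·(49) + (1)·(64) + (1)·(81) = 250.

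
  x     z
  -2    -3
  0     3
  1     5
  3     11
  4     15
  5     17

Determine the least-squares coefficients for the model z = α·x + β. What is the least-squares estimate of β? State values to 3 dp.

Setting ∂/∂α … = 0 gives: 55·α + 11·β = 189;  11·α + 6·β = 48.
(Σx·x = 55, Σx = 11, Σ1 = 6, Σx·z = 189, Σz = 48.)
Determinant 55·6 − 11² = 209.
α = (189·6 − 11·48)/209 = 606/209; β = (55·48 − 11·189)/209 = 51/19.

β = 2.684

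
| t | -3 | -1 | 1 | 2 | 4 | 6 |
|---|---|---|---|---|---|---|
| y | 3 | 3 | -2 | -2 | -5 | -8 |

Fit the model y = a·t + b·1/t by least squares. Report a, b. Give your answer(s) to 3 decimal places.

From the data, Σt·t = 67, Σt·1/t = 6, Σ1/t·1/t = 353/144.
Moment sums: Σt·y = -86, Σ1/t·y = -115/12.
Determinant 67·(353/144) − 6² = 18467/144.
a = ((-86)·(353/144) − 6·(-115/12))/(18467/144) = -22078/18467; b = (67·(-115/12) − 6·(-86))/(18467/144) = -18156/18467.

a = -1.196, b = -0.983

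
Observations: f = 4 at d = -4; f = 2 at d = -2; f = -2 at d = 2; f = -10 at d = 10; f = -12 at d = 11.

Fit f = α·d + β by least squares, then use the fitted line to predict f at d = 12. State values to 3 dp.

The normal equations are: 245·α + 17·β = -256;  17·α + 5·β = -18.
Eliminating β: 5·(row 1) − 17·(row 2) gives 936·α = 5·(-256) − 17·(-18) = -974, so α = -487/468.
Then β = ((-18) − 17·(-487/468))/5 = -29/468.
At d = 12: f̂ = (-487/468)·(12) + (-29/468)·(1) = -5873/468.

f̂ = -12.549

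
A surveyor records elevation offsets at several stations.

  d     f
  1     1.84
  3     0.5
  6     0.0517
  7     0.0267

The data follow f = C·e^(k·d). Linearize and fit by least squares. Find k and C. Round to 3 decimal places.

Linearized form: ln f = k·d + ln C. From the 4 transformed points,
Σd = 17.0000, Σ(d)² = 95.0000, Σln f = -6.6688, Σd·ln f = -44.6051.
Equations: 95.0000·k + 17.0000·ln C = -44.6051;  17.0000·k + 4·ln C = -6.6688.
Slope k = (n·Σd·ln f − Σd·Σln f)/(n·Σ(d)² − (Σd)²) = (4·-44.6051 − 17.0000·-6.6688)/91.0000 = -0.71485; ln C = (Σln f − k·Σd)/n = 1.37092, so C = exp(1.37092) = 3.93896.

k = -0.715, C = 3.939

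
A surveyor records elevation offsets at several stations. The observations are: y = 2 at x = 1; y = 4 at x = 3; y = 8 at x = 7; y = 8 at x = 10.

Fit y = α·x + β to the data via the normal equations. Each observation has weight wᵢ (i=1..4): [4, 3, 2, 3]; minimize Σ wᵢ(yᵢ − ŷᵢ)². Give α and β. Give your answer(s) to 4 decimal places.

α = 0.7014, β = 1.6682

Normal-equation sums: Σwᵢ·x·x = 429, Σwᵢ·x = 57, Σwᵢ·1 = 12.
Right-hand side: Σwᵢ·x·y = 396, Σwᵢ·y = 60.
AᵀWA·[α, β]ᵀ = AᵀWy becomes [[429, 57]; [57, 12]]·[α, β]ᵀ = [396, 60]ᵀ.
det = 429·12 − 57² = 1899.
α = (396·12 − 57·60)/1899 = 148/211; β = (429·60 − 57·396)/1899 = 352/211.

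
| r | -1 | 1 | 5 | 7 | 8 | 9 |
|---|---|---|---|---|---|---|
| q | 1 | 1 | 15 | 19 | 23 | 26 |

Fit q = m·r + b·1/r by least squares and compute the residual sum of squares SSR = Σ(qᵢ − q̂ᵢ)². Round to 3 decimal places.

SSR = 3.996

With design matrix M, MᵀM = [[221, 6]; [6, 13262041/6350400]] and Mᵀq = [626, 5785/504]ᵀ.
det = 221·(13262041/6350400) − 6² = 2702296661/6350400.
m = (626·(13262041/6350400) − 6·(5785/504))/(2702296661/6350400) = 7864691666/2702296661; b = (221·(5785/504) − 6·626)/(2702296661/6350400) = -7743191400/2702296661.
Residuals: 2823796927/2702296661, 2580796395/2702296661, 2759629865/2702296661, -2603034903/2702296661, 203188800/2702296661, 337842792/2702296661; SSR = 10798633132/2702296661.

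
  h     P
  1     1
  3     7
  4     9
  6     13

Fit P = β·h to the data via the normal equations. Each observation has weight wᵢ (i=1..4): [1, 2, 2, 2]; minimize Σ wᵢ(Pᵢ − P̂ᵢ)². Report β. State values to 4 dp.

β = 2.2033

Entries of AᵀWA: Σwᵢ·h·h = 123.
For AᵀWP: Σwᵢ·h·P = 271.
Normal equations: [[123]]·[β]ᵀ = [271]ᵀ.
Hence β = 271 / 123 ≈ 2.20325.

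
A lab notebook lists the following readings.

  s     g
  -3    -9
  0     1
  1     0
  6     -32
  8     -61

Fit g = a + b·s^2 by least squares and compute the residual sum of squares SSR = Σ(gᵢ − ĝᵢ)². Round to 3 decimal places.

SSR = 4.474

The normal system AᵀA·[a, b]ᵀ = Aᵀg is [[5, 110]; [110, 5474]]·[a, b]ᵀ = [-101, -5137]ᵀ.
Eliminating b: 5474·(row 1) − 110·(row 2) gives 15270·a = 5474·(-101) − 110·(-5137) = 12196, so a = 6098/7635.
Then b = ((-5137) − 110·(6098/7635))/5474 = -2915/3054.
Residuals: -18451/15270, 1537/7635, 793/5090, 11932/7635, -1811/2545; SSR = 68311/15270.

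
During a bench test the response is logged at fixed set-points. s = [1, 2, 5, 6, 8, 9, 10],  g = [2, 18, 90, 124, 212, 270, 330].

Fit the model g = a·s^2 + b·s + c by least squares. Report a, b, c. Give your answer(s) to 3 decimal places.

Setting ∂/∂a … = 0 gives: 22595·a + 2591·b + 311·c = 75226;  2591·a + 311·b + 41·c = 8658;  311·a + 41·b + 7·c = 1046.
Row-reducing yields a = 156892/52401, b = 168398/52401, c = -42204/17467.

a = 2.994, b = 3.214, c = -2.416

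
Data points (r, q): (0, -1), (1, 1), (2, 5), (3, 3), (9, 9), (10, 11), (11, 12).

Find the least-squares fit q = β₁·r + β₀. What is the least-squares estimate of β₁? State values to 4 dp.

Forming AᵀA = [[316, 36]; [36, 7]] and Aᵀq = [343, 40]ᵀ gives AᵀA·[β₁, β₀]ᵀ = Aᵀq.
Determinant 316·7 − 36² = 916.
β₁ = (343·7 − 36·40)/916 = 961/916; β₀ = (316·40 − 36·343)/916 = 73/229.

β₁ = 1.0491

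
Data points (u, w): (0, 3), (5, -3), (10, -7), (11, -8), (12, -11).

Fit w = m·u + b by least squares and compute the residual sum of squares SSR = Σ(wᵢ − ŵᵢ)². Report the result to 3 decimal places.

SSR = 2.820

Setting ∂/∂m … = 0 gives: 390·m + 38·b = -305;  38·m + 5·b = -26.
(Σu·u = 390, Σu = 38, Σ1 = 5, Σu·w = -305, Σw = -26.)
det = 390·5 − 38² = 506.
m = ((-305)·5 − 38·(-26))/506 = -537/506; b = (390·(-26) − 38·(-305))/506 = 725/253.
Residuals: 34/253, -283/506, 189/253, 409/506, -26/23; SSR = 1427/506.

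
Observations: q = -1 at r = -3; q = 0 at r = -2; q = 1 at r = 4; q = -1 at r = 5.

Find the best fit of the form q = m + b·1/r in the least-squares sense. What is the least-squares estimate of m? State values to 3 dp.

m = -0.185

With design matrix A, AᵀA = [[4, -23/60]; [-23/60, 1669/3600]] and Aᵀq = [-1, 23/60]ᵀ.
Eliminating b: (1669/3600)·(row 1) − (-23/60)·(row 2) gives (683/400)·m = (1669/3600)·(-1) − (-23/60)·(23/60) = -19/60, so m = -380/2049.
Then b = ((23/60) − (-23/60)·(-380/2049))/(1669/3600) = 460/683.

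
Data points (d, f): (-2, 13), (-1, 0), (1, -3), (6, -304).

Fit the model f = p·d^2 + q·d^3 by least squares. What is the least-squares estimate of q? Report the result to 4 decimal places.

Sums needed: Σd^2·d^2 = 1314, Σd^2·d^3 = 7744, Σd^3·d^3 = 46722.
For Xᵀf: Σd^2·f = -10895, Σd^3·f = -65771.
Normal equations: [[1314, 7744]; [7744, 46722]]·[p, q]ᵀ = [-10895, -65771]ᵀ.
Determinant 1314·46722 − 7744² = 1423172.
p = ((-10895)·46722 − 7744·(-65771))/1423172 = 147217/711586; q = (1314·(-65771) − 7744·(-10895))/1423172 = -1026107/711586.

q = -1.4420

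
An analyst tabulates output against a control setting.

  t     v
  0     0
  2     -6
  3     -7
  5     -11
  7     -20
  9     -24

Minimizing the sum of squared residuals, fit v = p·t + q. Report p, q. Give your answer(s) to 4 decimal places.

p = -2.6988, q = 0.3614

AᵀA·[p, q]ᵀ = Aᵀv reads: 168·p + 26·q = -444;  26·p + 6·q = -68.
(Σt·t = 168, Σt = 26, Σ1 = 6, Σt·v = -444, Σv = -68.)
Δ = 168·6 − 26² = 332.
p = ((-444)·6 − 26·(-68))/332 = -224/83; q = (168·(-68) − 26·(-444))/332 = 30/83.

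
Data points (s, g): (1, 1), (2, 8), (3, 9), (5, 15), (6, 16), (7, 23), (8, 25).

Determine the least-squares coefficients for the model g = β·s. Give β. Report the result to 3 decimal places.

Normal-equation sums: Σs·s = 188.
Right-hand side: Σs·g = 576.
MᵀM·[β]ᵀ = Mᵀg becomes [[188]]·[β]ᵀ = [576]ᵀ.
Hence β = 576 / 188 ≈ 3.06383.

β = 3.064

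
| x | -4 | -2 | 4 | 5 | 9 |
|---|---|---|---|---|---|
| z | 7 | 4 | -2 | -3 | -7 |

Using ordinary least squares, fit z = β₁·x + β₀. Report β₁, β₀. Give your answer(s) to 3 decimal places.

With design matrix A, AᵀA = [[142, 12]; [12, 5]] and Aᵀz = [-122, -1]ᵀ.
Δ = 142·5 − 12² = 566.
β₁ = ((-122)·5 − 12·(-1))/566 = -299/283; β₀ = (142·(-1) − 12·(-122))/566 = 661/283.

β₁ = -1.057, β₀ = 2.336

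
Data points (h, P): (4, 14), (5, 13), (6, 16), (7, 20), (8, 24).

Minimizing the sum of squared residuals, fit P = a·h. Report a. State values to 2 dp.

a = 2.89

XᵀX·[a]ᵀ = XᵀP reads: 190·a = 549.
(Σh·h = 190, Σh·P = 549.)
a = 549/190 = 2.88947.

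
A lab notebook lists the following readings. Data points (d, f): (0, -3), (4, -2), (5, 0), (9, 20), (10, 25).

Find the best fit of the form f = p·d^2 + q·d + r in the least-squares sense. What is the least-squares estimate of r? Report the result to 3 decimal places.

The normal equations are: 17442·p + 1918·q + 222·r = 4088;  1918·p + 222·q + 28·r = 422;  222·p + 28·q + 5·r = 40.
(Σd^2·d^2 = 17442, Σd^2·d = 1918, Σd^2 = 222, Σd·d = 222, Σd = 28, Σ1 = 5, Σd^2·f = 4088, Σd·f = 422, Σf = 40.)
Row-reducing yields p = 4283/9800, q = -2081/1400, r = -3019/980.

r = -3.081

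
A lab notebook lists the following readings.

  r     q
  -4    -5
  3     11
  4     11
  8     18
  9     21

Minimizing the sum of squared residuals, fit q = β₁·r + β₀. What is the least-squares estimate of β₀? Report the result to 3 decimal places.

β₀ = 3.426

Compute the Gram sums: Σr·r = 186, Σr = 20, Σ1 = 5.
Right-hand side: Σr·q = 430, Σq = 56.
So AᵀA·[β₁, β₀]ᵀ = Aᵀq: [[186, 20]; [20, 5]]·[β₁, β₀]ᵀ = [430, 56]ᵀ.
Eliminating β₀: 5·(row 1) − 20·(row 2) gives 530·β₁ = 5·430 − 20·56 = 1030, so β₁ = 103/53.
Then β₀ = (56 − 20·(103/53))/5 = 908/265.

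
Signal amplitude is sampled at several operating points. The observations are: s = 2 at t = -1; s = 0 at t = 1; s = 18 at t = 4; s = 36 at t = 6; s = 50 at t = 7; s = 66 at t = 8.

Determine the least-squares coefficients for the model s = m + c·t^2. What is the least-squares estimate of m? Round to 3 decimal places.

Sums needed: Σ1 = 6, Σt^2 = 167, Σt^2·t^2 = 8051.
And Σs = 172, Σt^2·s = 8260.
So AᵀA·[m, c]ᵀ = Aᵀs: [[6, 167]; [167, 8051]]·[m, c]ᵀ = [172, 8260]ᵀ.
Δ = 6·8051 − 167² = 20417.
m = (172·8051 − 167·8260)/20417 = 5352/20417; c = (6·8260 − 167·172)/20417 = 20836/20417.

m = 0.262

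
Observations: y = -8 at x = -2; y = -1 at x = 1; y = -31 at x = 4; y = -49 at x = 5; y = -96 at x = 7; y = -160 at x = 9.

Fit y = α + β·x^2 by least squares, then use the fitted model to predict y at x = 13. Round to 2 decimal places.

The normal equations are: 6·α + 176·β = -345;  176·α + 9860·β = -19418.
(Σ1 = 6, Σx^2 = 176, Σx^2·x^2 = 9860, Σy = -345, Σx^2·y = -19418.)
Eliminating β: 9860·(row 1) − 176·(row 2) gives 28184·α = 9860·(-345) − 176·(-19418) = 15868, so α = 3967/7046.
Then β = ((-19418) − 176·(3967/7046))/9860 = -13947/7046.
At x = 13: ŷ = (3967/7046)·(1) + (-13947/7046)·(169) = -1176538/3523.

ŷ = -333.96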